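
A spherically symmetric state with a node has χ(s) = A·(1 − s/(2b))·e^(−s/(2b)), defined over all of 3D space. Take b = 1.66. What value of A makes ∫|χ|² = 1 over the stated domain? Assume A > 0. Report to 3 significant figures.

We need A² ∫|f|² 4πs² ds = 1, taking the integral from 0 to ∞.
The angular integral contributes 4π, leaving ∫₀^∞ s²|χ|² ds.
Carrying out the integral gives A² · 8·π·b^3.
Hence A² = 1/[8·π·b^3].
With b = 1.66: A² = 0.008698 and A = 0.09326.

A ≈ 0.0933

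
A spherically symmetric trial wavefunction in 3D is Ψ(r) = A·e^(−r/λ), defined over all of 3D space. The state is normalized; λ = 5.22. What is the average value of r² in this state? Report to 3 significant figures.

⟨r^2⟩ ≈ 81.7

The expectation value is the |Ψ|²-weighted average of r^2: ∫ r^2|Ψ|² 4πr² dr.
Evaluating both integrals, ⟨r²⟩ = 3·λ^2.
Putting λ = 5.22 gives 81.75.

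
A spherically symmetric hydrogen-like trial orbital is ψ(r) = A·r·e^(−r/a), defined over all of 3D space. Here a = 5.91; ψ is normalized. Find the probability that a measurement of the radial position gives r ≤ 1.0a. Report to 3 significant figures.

With dV = 4πr²dr, the probability is ∫|ψ|² dV over r ≤ 1.0a.
The full normalization integral is A²·[3·π·a^5] = 1, fixing A².
In terms of u = r/a (A², 4π and the length scale all cancel between numerator and denominator), P = [∫_{0}^{1.0} u^4·e^(-2·u) du] / [∫_{0}^{∞} u^4·e^(-2·u) du].
With ∫ u^4·e^(-2·u) du = -(u^4/2 + u^3 + 3·u^2/2 + 3·u/2 + 3/4)·e^(-2·u) + C, the region integral is 3/4 - 21·e^(-2)/4 and the full one is 3/4.
The region integral divided by the full integral gives P = 0.05265.

P ≈ 0.0527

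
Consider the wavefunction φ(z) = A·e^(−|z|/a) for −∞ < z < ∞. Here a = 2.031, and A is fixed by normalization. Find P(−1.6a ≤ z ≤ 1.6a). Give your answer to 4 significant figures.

P ≈ 0.9592

|φ|² is the probability density, so P = ∫_{−1.6a}^{1.6a} |φ|² dz.
Since A² = 1/(a), this is the region integral divided by the full normalization integral.
By symmetry take twice the z ≥ 0 contribution in numerator and denominator; the 2's cancel. In terms of u = z/a (A² and the length scale cancel between numerator and denominator), P = [∫_{0}^{1.6} e^(-2·u) du] / [∫_{0}^{∞} e^(-2·u) du].
An antiderivative of e^(-2·u) is -e^(-2·u)/2; evaluating from 0 to 1.6 gives 1/2 - e^(-16/5)/2, while the full integral is 1/2.
The result is P = 0.95924.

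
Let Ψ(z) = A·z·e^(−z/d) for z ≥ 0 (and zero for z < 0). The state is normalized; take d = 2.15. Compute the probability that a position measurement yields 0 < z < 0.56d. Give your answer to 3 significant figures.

The probability is P = ∫ |Ψ|² dz over [0, 0.56d].
Since A² = 1/(d^3/4), this is the region integral divided by the full normalization integral.
In terms of u = z/d (A² and the length scale cancel between numerator and denominator), P = [∫_{0}^{0.56} u^2·e^(-2·u) du] / [∫_{0}^{∞} u^2·e^(-2·u) du].
With ∫ u^2·e^(-2·u) du = -(2·u^2 + 2·u + 1)·e^(-2·u)/4 + C, the region integral is 1/4 - 1717·e^(-28/25)/2500 and the full one is 1/4.
The result is P = 0.1036.

P ≈ 0.104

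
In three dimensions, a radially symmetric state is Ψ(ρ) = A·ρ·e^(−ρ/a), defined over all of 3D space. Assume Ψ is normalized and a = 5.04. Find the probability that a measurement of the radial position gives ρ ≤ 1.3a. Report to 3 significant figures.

P ≈ 0.123

P = ∫ |Ψ|² 4πρ² dρ over ρ ≤ 1.3a.
Normalization gives A² = 1/(3·π·a^5).
Substituting u = ρ/a, A², 4π and the length scale all cancel in the ratio: P = ∫_{0}^{1.3} u^4·e^(-2·u) du / ∫_{0}^{∞} u^4·e^(-2·u) du.
Using ∫ u^4·e^(-2·u) du = -(u^4/2 + u^3 + 3·u^2/2 + 3·u/2 + 3/4)·e^(-2·u), the numerator is ≈ 0.091932 and the denominator is 3/4.
Taking the ratio yields P = 0.1226.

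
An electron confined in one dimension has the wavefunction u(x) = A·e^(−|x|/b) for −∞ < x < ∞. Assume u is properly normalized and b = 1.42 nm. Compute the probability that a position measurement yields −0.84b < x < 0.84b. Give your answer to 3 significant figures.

P ≈ 0.814

P = ∫_{−0.84b}^{0.84b} |u(x)|² dx.
With A² fixed by ∫|u|² = 1, i.e. A² = (b)^(−1), substitute and integrate.
Both integrals are even about x = 0, so only the x ≥ 0 halves are needed (the factors of 2 cancel). In terms of t = x/b (A² and the length scale cancel between numerator and denominator), P = [∫_{0}^{0.84} e^(-2·t) dt] / [∫_{0}^{∞} e^(-2·t) dt].
An antiderivative of e^(-2·t) is -e^(-2·t)/2; evaluating from 0 to 0.84 gives 1/2 - e^(-42/25)/2, while the full integral is 1/2.
The result is P = 0.8136.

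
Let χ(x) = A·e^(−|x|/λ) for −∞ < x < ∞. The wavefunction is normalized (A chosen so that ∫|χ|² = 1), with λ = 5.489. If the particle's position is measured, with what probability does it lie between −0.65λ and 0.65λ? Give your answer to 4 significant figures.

P = ∫_{−0.65λ}^{0.65λ} |χ(x)|² dx.
Since A² = 1/(λ), this is the region integral divided by the full normalization integral.
By symmetry take twice the x ≥ 0 contribution in numerator and denominator; the 2's cancel. In terms of u = x/λ (A² and the length scale cancel between numerator and denominator), P = [∫_{0}^{0.65} e^(-2·u) du] / [∫_{0}^{∞} e^(-2·u) du].
An antiderivative of e^(-2·u) is -e^(-2·u)/2; evaluating from 0 to 0.65 gives 1/2 - e^(-13/10)/2, while the full integral is 1/2.
Taking the ratio, P = 0.72747.

P ≈ 0.7275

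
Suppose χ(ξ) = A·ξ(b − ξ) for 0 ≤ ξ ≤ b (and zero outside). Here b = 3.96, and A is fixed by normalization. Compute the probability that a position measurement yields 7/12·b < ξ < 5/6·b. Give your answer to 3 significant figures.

|χ|² is the probability density, so P = ∫_{7/12·b}^{5/6·b} |χ|² dξ.
Since A² = 1/(b^5/30), this is the region integral divided by the full normalization integral.
In terms of u = ξ/b (A² and the length scale cancel between numerator and denominator), P = [∫_{7/12}^{5/6} u^2·(1 - u)^2 du] / [∫_{0}^{1} u^2·(1 - u)^2 du].
An antiderivative of u^2·(1 - u)^2 is u^3·(6·u^2 - 15·u + 10)/30; evaluating from 7/12 to 5/6 gives ≈ 0.010371, while the full integral is 1/30.
Taking the ratio, P = 0.3111.

P ≈ 0.311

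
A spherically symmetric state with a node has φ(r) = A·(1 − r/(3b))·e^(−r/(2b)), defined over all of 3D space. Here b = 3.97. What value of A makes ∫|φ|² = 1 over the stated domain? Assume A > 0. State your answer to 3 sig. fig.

Require ∫ |φ|² 4πr² dr = 1 over the whole domain.
In 3D with spherical symmetry the volume element is 4πr² dr.
With ∫₀^∞ r^4 e^(−αr) dr = 4!/α^5, with φ = A·(1 − r/(3b))·e^(−r/(2b)), the integral evaluates to A²·[8·π·b^3/3].
Setting this equal to 1 gives A² = 1/(8·π·b^3/3).
Plugging in b = 3.97 yields A = 0.04368.

A ≈ 0.0437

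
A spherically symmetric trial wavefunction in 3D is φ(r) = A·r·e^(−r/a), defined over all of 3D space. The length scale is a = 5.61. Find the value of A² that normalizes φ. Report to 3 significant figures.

A^2 ≈ 0.0000191

The normalization condition is ∫|φ|² 4πr² dr = 1 from 0 to ∞.
In 3D with spherical symmetry the volume element is 4πr² dr.
Using ∫₀^∞ rⁿ e^(−αr) dr = n!/αⁿ⁺¹, with φ = A·r·e^(−r/a), the integral evaluates to A²·[3·π·a^5].
Setting this equal to 1 gives A² = 1/(3·π·a^5).
Substituting a = 5.61 gives A² = 0.00001909, so A = 0.004370.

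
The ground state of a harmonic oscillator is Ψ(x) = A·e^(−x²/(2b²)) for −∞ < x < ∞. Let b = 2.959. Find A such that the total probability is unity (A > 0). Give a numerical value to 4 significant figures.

Require ∫ |Ψ|² dx = 1 over the whole domain.
Carrying out the integral gives A² · √(π)·b.
So A² = (√(π)·b)^(−1).
Substituting b = 2.959 gives A² = 0.19067, so A = 0.43666.

A ≈ 0.4367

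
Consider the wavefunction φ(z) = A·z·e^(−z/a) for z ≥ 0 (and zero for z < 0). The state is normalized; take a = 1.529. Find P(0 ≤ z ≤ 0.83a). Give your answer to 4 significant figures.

P ≈ 0.2323

|φ|² is the probability density, so P = ∫_{0}^{0.83a} |φ|² dz.
The normalization integral ∫|φ|²dz over the whole domain equals a^3/4·A², and A² cancels in the ratio.
Let u = z/a; then A² and the length scale cancel, so P = ∫_{0}^{0.83} u^2·e^(-2·u) du ÷ ∫_{0}^{∞} u^2·e^(-2·u) du.
An antiderivative of u^2·e^(-2·u) is -(2·u^2 + 2·u + 1)·e^(-2·u)/4; evaluating from 0 to 0.83 gives ≈ 0.0580642, while the full integral is 1/4.
The result is P = 0.23226.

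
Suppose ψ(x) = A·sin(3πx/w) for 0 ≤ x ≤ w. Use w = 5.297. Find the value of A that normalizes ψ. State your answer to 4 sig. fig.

A ≈ 0.6145

We need A² ∫|f|² dx = 1, taking the integral from 0 to w.
With ψ = A·sin(3πx/w), the integral evaluates to A²·[w/2].
Substituting w = 5.297 gives A² = 0.37757, so A = 0.61447.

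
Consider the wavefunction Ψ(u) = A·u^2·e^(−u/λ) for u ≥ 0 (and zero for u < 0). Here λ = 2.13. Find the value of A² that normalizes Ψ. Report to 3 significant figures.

We need A² ∫|f|² du = 1, taking the integral from 0 to ∞.
The integral (without the A² prefactor) comes out to 3·λ^5/4.
So A² = (3·λ^5/4)^(−1).
Plugging in λ = 2.13 yields A = 0.1744.

A^2 ≈ 0.0304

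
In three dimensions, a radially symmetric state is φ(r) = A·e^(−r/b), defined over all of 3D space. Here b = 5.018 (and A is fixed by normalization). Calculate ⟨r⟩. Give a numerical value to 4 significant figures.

⟨r⟩ ≈ 7.527

The expectation value is the |φ|²-weighted average of r: ∫ r|φ|² 4πr² dr.
With ∫₀^∞ r^3 e^(−αr) dr = 3!/α^4, the ratio of the moment integral to the normalization integral gives ⟨r⟩ = 3·b/2.
Putting b = 5.018 gives 7.5270.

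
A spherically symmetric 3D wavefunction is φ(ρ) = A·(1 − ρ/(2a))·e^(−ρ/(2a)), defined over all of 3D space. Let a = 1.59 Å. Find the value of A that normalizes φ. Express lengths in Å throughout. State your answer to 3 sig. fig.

A ≈ 0.0995 Å^(-3/2)

The normalization condition is ∫|φ|² 4πρ² dρ = 1 from 0 to ∞.
With ∫₀^∞ ρ^4 e^(−αρ) dρ = 4!/α^5, the integral (without the A² prefactor) comes out to 8·π·a^3.
Plugging in a = 1.59 yields A = 0.09949.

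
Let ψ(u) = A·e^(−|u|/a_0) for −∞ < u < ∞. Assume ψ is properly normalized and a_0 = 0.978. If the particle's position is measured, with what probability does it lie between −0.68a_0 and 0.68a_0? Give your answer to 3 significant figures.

P ≈ 0.743

|ψ|² is the probability density, so P = ∫_{−0.68a_0}^{0.68a_0} |ψ|² du.
Since A² = 1/(a_0), this is the region integral divided by the full normalization integral.
By symmetry take twice the u ≥ 0 contribution in numerator and denominator; the 2's cancel. Let t = u/a_0; then A² and the length scale cancel, so P = ∫_{0}^{0.68} e^(-2·t) dt ÷ ∫_{0}^{∞} e^(-2·t) dt.
An antiderivative of e^(-2·t) is -e^(-2·t)/2; evaluating from 0 to 0.68 gives 1/2 - e^(-34/25)/2, while the full integral is 1/2.
The result is P = 0.7433.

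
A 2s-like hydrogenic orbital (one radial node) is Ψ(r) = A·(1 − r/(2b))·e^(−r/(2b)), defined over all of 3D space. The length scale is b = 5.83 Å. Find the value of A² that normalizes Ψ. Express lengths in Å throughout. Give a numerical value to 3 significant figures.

A^2 ≈ 0.000201 Å^(-3)

Normalization requires ∫|Ψ|² 4πr² dr = 1, integrated from 0 to ∞.
(Spherical symmetry: dV = 4πr² dr.)
Recall ∫₀^∞ r^m e^(−r/β) dr = m!·β^(m+1), with Ψ = A·(1 − r/(2b))·e^(−r/(2b)), the integral evaluates to A²·[8·π·b^3].
Hence A² = 1/[8·π·b^3].
Substituting b = 5.83 gives A² = 0.0002008, so A = 0.01417.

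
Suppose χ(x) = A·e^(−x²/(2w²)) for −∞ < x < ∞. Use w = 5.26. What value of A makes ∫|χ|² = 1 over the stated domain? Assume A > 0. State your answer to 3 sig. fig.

A ≈ 0.328

We need A² ∫|f|² dx = 1, taking the integral from −∞ to ∞.
Using the Gaussian integral ∫_{−∞}^{∞} e^(−αx²) dx = √(π/α), the integral (without the A² prefactor) comes out to √(π)·w.
So A² = (√(π)·w)^(−1).
Substituting w = 5.26 gives A² = 0.1073, so A = 0.3275.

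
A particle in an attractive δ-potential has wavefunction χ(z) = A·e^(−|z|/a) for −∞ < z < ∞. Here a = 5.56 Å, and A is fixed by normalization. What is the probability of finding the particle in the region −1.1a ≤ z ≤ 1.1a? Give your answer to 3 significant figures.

P ≈ 0.889

P = ∫_{−1.1a}^{1.1a} |χ(z)|² dz.
With A² fixed by ∫|χ|² = 1, i.e. A² = (a)^(−1), substitute and integrate.
By symmetry take twice the z ≥ 0 contribution in numerator and denominator; the 2's cancel. Substituting u = z/a, A² and the length scale cancel in the ratio: P = ∫_{0}^{1.1} e^(-2·u) du / ∫_{0}^{∞} e^(-2·u) du.
Using ∫ e^(-2·u) du = -e^(-2·u)/2, the numerator is 1/2 - e^(-11/5)/2 and the denominator is 1/2.
This works out to P = 0.8892.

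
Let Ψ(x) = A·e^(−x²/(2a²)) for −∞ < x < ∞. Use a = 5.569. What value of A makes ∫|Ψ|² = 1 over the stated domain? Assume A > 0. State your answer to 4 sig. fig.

We need A² ∫|f|² dx = 1, taking the integral from −∞ to ∞.
Differentiating ∫e^(−αx²) dx = √(π/α) under α to get the higher moments, the integral (without the A² prefactor) comes out to √(π)·a.
Plugging in a = 5.569 yields A = 0.31829.

A ≈ 0.3183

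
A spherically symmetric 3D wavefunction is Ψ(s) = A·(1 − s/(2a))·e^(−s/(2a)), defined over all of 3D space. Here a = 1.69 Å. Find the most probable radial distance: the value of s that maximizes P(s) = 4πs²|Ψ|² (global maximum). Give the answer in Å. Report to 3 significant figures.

The maximum of P(s) = 4πs²|Ψ|² occurs where its derivative vanishes.
This gives s = a·(√(5) + 3).
With a = 1.69, the most probable radial distance is 8.849 Å.

s ≈ 8.85 Å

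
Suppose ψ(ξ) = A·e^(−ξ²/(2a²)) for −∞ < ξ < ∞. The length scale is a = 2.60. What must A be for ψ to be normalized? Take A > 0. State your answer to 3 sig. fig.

A ≈ 0.466

Normalization requires ∫|ψ|² dξ = 1, integrated from −∞ to ∞.
Using the Gaussian integral ∫_{−∞}^{∞} e^(−αξ²) dξ = √(π/α), ∫|ψ|² dξ = A²·(√(π)·a).
Hence A² = 1/[√(π)·a].
Substituting a = 2.60 gives A² = 0.2170, so A = 0.4658.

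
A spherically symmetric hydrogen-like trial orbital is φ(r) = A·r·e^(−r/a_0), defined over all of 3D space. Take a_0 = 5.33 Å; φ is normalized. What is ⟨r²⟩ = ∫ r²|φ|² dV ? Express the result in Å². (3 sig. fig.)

⟨r²⟩ = ∫ r^2 |φ|² 4πr² dr over the full domain.
With ∫₀^∞ r^6 e^(−αr) dr = 6!/α^7, the ratio of the moment integral to the normalization integral gives ⟨r²⟩ = 15·a_0^2/2.
With a_0 = 5.33, ⟨r^2⟩ = 213.1.

⟨r^2⟩ ≈ 213 Å^2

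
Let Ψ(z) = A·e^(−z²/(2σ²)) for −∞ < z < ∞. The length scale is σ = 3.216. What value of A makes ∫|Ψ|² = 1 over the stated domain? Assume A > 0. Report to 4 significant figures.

A ≈ 0.4188

The normalization condition is ∫|Ψ|² dz = 1 from −∞ to ∞.
With ∫_{−∞}^{∞} z^(2m) e^(−αz²) dz = (2m−1)!!·√π / (2^m α^(m+1/2)), carrying out the integral gives A² · √(π)·σ.
So A² = (√(π)·σ)^(−1).
Plugging in σ = 3.216 yields A = 0.41885.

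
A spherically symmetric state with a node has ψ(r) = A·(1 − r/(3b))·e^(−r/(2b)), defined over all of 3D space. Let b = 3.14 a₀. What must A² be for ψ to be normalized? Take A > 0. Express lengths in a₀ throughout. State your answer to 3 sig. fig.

The normalization condition is ∫|ψ|² 4πr² dr = 1 from 0 to ∞.
Recall ∫₀^∞ r^m e^(−r/β) dr = m!·β^(m+1), with ψ = A·(1 − r/(3b))·e^(−r/(2b)), the integral evaluates to A²·[8·π·b^3/3].
Hence A² = 1/[8·π·b^3/3].
With b = 3.14: A² = 0.003856 and A = 0.06209.

A^2 ≈ 0.00386 a₀^(-3)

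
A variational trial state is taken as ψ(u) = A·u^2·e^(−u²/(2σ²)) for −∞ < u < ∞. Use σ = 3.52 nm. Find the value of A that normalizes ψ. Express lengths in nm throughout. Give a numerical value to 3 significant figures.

A ≈ 0.0373 nm^(-5/2)

The normalization condition is ∫|ψ|² du = 1 from −∞ to ∞.
Differentiating ∫e^(−αu²) du = √(π/α) under α to get the higher moments, the integral (without the A² prefactor) comes out to 3·√(π)·σ^5/4.
So A² = (3·√(π)·σ^5/4)^(−1).
Substituting σ = 3.52 gives A² = 0.001392, so A = 0.03731.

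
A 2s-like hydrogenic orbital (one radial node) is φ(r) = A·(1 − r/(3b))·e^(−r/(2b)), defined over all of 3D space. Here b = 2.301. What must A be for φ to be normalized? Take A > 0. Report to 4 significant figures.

A ≈ 0.09898

We need A² ∫|f|² 4πr² dr = 1, taking the integral from 0 to ∞.
(Spherical symmetry: dV = 4πr² dr.)
Using ∫₀^∞ rⁿ e^(−αr) dr = n!/αⁿ⁺¹, carrying out the integral gives A² · 8·π·b^3/3.
So A² = (8·π·b^3/3)^(−1).
Plugging in b = 2.301 yields A = 0.098984.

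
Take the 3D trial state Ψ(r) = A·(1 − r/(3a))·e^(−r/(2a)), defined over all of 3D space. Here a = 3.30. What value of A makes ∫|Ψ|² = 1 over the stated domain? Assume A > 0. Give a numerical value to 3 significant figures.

Require ∫ |Ψ|² 4πr² dr = 1 over the whole domain.
In 3D with spherical symmetry the volume element is 4πr² dr.
Recall ∫₀^∞ r^m e^(−r/β) dr = m!·β^(m+1), with Ψ = A·(1 − r/(3a))·e^(−r/(2a)), the integral evaluates to A²·[8·π·a^3/3].
So A² = (8·π·a^3/3)^(−1).
Substituting a = 3.30 gives A² = 0.003322, so A = 0.05763.

A ≈ 0.0576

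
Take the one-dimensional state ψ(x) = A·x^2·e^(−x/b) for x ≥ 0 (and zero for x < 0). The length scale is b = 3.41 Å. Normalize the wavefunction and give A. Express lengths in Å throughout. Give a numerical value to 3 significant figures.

The normalization condition is ∫|ψ|² dx = 1 from 0 to ∞.
With ψ = A·x^2·e^(−x/b), the integral evaluates to A²·[3·b^5/4].
Hence A² = 1/[3·b^5/4].
With b = 3.41: A² = 0.002892 and A = 0.05378.

A ≈ 0.0538 Å^(-5/2)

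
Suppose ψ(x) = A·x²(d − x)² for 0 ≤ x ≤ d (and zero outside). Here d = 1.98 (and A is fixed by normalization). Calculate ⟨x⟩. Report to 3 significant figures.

By definition ⟨x⟩ = ∫ x |ψ(x)|² dx.
Since the A² factors cancel between numerator and denominator, ⟨x⟩ = d/2.
With d = 1.98, ⟨x⟩ = 0.9900.

⟨x⟩ ≈ 0.990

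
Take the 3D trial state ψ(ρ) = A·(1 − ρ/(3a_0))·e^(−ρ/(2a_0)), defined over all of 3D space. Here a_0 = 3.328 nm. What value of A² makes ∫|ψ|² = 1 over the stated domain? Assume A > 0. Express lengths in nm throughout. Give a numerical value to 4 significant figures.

A^2 ≈ 0.003238 nm^(-3)

Require ∫ |ψ|² 4πρ² dρ = 1 over the whole domain.
In 3D with spherical symmetry the volume element is 4πρ² dρ.
With ∫₀^∞ ρ^4 e^(−αρ) dρ = 4!/α^5, with ψ = A·(1 − ρ/(3a_0))·e^(−ρ/(2a_0)), the integral evaluates to A²·[8·π·a_0^3/3].
Plugging in a_0 = 3.328 yields A = 0.056907.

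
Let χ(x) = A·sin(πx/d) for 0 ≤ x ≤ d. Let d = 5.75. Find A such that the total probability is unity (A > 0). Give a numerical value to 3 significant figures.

The normalization condition is ∫|χ|² dx = 1 from 0 to d.
With ∫₀^d sin²(nπx/d) dx = d/2, with χ = A·sin(πx/d), the integral evaluates to A²·[d/2].
Plugging in d = 5.75 yields A = 0.5898.

A ≈ 0.590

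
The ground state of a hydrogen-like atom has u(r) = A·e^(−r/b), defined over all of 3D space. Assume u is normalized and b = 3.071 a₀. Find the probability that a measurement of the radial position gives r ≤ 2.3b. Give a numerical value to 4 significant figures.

P ≈ 0.8374

With dV = 4πr²dr, the probability is ∫|u|² dV over r ≤ 2.3b.
The full normalization integral is A²·[π·b^3] = 1, fixing A².
Let t = r/b; then A², 4π and the length scale all cancel, so P = ∫_{0}^{2.3} t^2·e^(-2·t) dt ÷ ∫_{0}^{∞} t^2·e^(-2·t) dt.
An antiderivative of t^2·e^(-2·t) is -(2·t^2 + 2·t + 1)·e^(-2·t)/4; evaluating from 0 to 2.3 gives 1/4 - 809·e^(-23/5)/200, while the full integral is 1/4.
This evaluates to P = 0.83736.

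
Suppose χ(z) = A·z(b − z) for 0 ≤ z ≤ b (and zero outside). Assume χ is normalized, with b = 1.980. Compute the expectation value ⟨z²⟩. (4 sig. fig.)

The expectation value is the |χ|²-weighted average of z^2: ∫ z^2|χ|² dz.
Since the A² factors cancel between numerator and denominator, ⟨z²⟩ = 2·b^2/7.
Putting b = 1.980 gives 1.1201.

⟨z^2⟩ ≈ 1.120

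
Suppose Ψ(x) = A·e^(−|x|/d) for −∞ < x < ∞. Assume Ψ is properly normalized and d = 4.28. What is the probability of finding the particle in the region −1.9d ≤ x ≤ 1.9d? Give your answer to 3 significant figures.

P ≈ 0.978

|Ψ|² is the probability density, so P = ∫_{−1.9d}^{1.9d} |Ψ|² dx.
With A² fixed by ∫|Ψ|² = 1, i.e. A² = (d)^(−1), substitute and integrate.
By symmetry take twice the x ≥ 0 contribution in numerator and denominator; the 2's cancel. Let u = x/d; then A² and the length scale cancel, so P = ∫_{0}^{1.9} e^(-2·u) du ÷ ∫_{0}^{∞} e^(-2·u) du.
An antiderivative of e^(-2·u) is -e^(-2·u)/2; evaluating from 0 to 1.9 gives 1/2 - e^(-19/5)/2, while the full integral is 1/2.
Evaluating gives P = 0.9776.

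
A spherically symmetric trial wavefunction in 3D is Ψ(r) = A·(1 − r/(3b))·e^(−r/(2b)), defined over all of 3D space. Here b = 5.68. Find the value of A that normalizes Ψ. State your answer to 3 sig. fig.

A ≈ 0.0255

The normalization condition is ∫|Ψ|² 4πr² dr = 1 from 0 to ∞.
Using ∫₀^∞ rⁿ e^(−αr) dr = n!/αⁿ⁺¹, carrying out the integral gives A² · 8·π·b^3/3.
So A² = (8·π·b^3/3)^(−1).
With b = 5.68: A² = 0.0006514 and A = 0.02552.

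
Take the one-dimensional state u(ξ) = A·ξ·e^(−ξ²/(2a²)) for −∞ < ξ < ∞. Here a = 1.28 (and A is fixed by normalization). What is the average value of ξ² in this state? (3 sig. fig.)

⟨ξ^2⟩ ≈ 2.46

⟨ξ²⟩ = ∫ ξ^2 |u|² dξ over the full domain.
With ∫_{−∞}^{∞} ξ^(2m) e^(−αξ²) dξ = (2m−1)!!·√π / (2^m α^(m+1/2)), evaluating both integrals, ⟨ξ²⟩ = 3·a^2/2.
Putting a = 1.28 gives 2.458.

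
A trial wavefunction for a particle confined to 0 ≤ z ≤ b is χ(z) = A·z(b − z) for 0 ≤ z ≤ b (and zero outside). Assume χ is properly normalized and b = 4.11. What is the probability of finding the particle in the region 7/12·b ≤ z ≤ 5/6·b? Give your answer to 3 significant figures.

|χ|² is the probability density, so P = ∫_{7/12·b}^{5/6·b} |χ|² dz.
Since A² = 1/(b^5/30), this is the region integral divided by the full normalization integral.
In terms of u = z/b (A² and the length scale cancel between numerator and denominator), P = [∫_{7/12}^{5/6} u^2·(1 - u)^2 du] / [∫_{0}^{1} u^2·(1 - u)^2 du].
An antiderivative of u^2·(1 - u)^2 is u^3·(6·u^2 - 15·u + 10)/30; evaluating from 7/12 to 5/6 gives ≈ 0.010371, while the full integral is 1/30.
Evaluating gives P = 0.3111.

P ≈ 0.311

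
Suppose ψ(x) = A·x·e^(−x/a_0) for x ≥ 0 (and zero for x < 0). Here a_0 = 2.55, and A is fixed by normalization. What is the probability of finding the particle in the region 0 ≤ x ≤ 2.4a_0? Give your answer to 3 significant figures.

P ≈ 0.857

The probability is P = ∫ |ψ|² dx over [0, 2.4a_0].
The normalization integral ∫|ψ|²dx over the whole domain equals a_0^3/4·A², and A² cancels in the ratio.
Let u = x/a_0; then A² and the length scale cancel, so P = ∫_{0}^{2.4} u^2·e^(-2·u) du ÷ ∫_{0}^{∞} u^2·e^(-2·u) du.
An antiderivative of u^2·e^(-2·u) is -(2·u^2 + 2·u + 1)·e^(-2·u)/4; evaluating from 0 to 2.4 gives 1/4 - 433·e^(-24/5)/100, while the full integral is 1/4.
This works out to P = 0.8575.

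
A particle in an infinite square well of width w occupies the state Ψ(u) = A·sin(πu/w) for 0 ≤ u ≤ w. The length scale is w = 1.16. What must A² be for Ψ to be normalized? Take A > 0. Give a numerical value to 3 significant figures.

A^2 ≈ 1.72

Require ∫ |Ψ|² du = 1 over the whole domain.
With Ψ = A·sin(πu/w), the integral evaluates to A²·[w/2].
Plugging in w = 1.16 yields A = 1.313.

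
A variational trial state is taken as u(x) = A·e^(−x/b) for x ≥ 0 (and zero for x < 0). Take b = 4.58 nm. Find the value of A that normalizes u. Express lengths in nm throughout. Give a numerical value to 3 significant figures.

Normalization requires ∫|u|² dx = 1, integrated from 0 to ∞.
∫|u|² dx = A²·(b/2).
Hence A² = 1/[b/2].
Plugging in b = 4.58 yields A = 0.6608.

A ≈ 0.661 nm^(-1/2)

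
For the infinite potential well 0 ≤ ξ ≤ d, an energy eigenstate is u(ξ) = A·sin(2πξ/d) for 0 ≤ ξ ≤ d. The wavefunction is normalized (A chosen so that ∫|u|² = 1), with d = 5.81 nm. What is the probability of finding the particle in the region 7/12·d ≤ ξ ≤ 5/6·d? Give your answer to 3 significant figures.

|u|² is the probability density, so P = ∫_{7/12·d}^{5/6·d} |u|² dξ.
Since A² = 1/(d/2), this is the region integral divided by the full normalization integral.
Let t = ξ/d; then A² and the length scale cancel, so P = ∫_{7/12}^{5/6} sin(2·π·t)^2 dt ÷ ∫_{0}^{1} sin(2·π·t)^2 dt.
With ∫ sin(2·π·t)^2 dt = t/2 - sin(4·π·t)/(8·π) + C, the region integral is √(3)/(8·π) + 1/8 and the full one is 1/2.
This works out to P = (√(3) + π)/(4·π).

P ≈ 0.388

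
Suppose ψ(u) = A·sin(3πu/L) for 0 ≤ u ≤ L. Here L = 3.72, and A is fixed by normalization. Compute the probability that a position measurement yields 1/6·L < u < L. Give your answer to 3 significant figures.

The probability is P = ∫ |ψ|² du over [1/6·L, L].
With A² fixed by ∫|ψ|² = 1, i.e. A² = (L/2)^(−1), substitute and integrate.
Substituting t = u/L, A² and the length scale cancel in the ratio: P = ∫_{1/6}^{1} sin(3·π·t)^2 dt / ∫_{0}^{1} sin(3·π·t)^2 dt.
An antiderivative of sin(3·π·t)^2 is t/2 - sin(6·π·t)/(12·π); evaluating from 1/6 to 1 gives 5/12, while the full integral is 1/2.
This works out to P = 5/6.

P ≈ 0.833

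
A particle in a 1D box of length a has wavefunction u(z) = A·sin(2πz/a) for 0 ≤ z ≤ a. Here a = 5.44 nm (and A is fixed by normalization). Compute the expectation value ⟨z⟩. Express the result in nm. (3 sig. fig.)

The expectation value is the |u|²-weighted average of z: ∫ z|u|² dz.
With ∫₀^a sin²(nπz/a) dz = a/2, since the A² factors cancel between numerator and denominator, ⟨z⟩ = a/2.
With a = 5.44, ⟨z⟩ = 2.720.

⟨z⟩ ≈ 2.72 nm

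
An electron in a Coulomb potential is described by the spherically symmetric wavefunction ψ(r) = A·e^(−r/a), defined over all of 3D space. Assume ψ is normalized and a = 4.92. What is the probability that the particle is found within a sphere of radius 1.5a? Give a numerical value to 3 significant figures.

P = ∫ |ψ|² 4πr² dr over r ≤ 1.5a.
The full normalization integral is A²·[π·a^3] = 1, fixing A².
Substituting u = r/a, A², 4π and the length scale all cancel in the ratio: P = ∫_{0}^{1.5} u^2·e^(-2·u) du / ∫_{0}^{∞} u^2·e^(-2·u) du.
Using ∫ u^2·e^(-2·u) du = -(2·u^2 + 2·u + 1)·e^(-2·u)/4, the numerator is 1/4 - 17·e^(-3)/8 and the denominator is 1/4.
Taking the ratio yields P = 0.5768.

P ≈ 0.577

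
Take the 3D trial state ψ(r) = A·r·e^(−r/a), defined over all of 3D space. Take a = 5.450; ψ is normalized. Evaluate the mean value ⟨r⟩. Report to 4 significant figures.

By definition ⟨r⟩ = ∫ r |ψ(r)|² 4πr² dr.
Using ∫₀^∞ rⁿ e^(−αr) dr = n!/αⁿ⁺¹, the ratio of the moment integral to the normalization integral gives ⟨r⟩ = 5·a/2.
With a = 5.450, ⟨r⟩ = 13.625.

⟨r⟩ ≈ 13.63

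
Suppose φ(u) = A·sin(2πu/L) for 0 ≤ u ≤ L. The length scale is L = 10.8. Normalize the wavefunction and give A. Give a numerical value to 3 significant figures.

Normalization requires ∫|φ|² du = 1, integrated from 0 to L.
The integral (without the A² prefactor) comes out to L/2.
So A² = (L/2)^(−1).
With L = 10.8: A² = 0.1852 and A = 0.4303.

A ≈ 0.430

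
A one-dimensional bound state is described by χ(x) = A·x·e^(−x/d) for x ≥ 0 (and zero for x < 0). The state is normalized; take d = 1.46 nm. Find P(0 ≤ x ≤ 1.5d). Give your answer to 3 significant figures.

P = ∫_{0}^{1.5d} |χ(x)|² dx.
Since A² = 1/(d^3/4), this is the region integral divided by the full normalization integral.
Substituting u = x/d, A² and the length scale cancel in the ratio: P = ∫_{0}^{1.5} u^2·e^(-2·u) du / ∫_{0}^{∞} u^2·e^(-2·u) du.
An antiderivative of u^2·e^(-2·u) is -(2·u^2 + 2·u + 1)·e^(-2·u)/4; evaluating from 0 to 1.5 gives 1/4 - 17·e^(-3)/8, while the full integral is 1/4.
Evaluating gives P = 0.5768.

P ≈ 0.577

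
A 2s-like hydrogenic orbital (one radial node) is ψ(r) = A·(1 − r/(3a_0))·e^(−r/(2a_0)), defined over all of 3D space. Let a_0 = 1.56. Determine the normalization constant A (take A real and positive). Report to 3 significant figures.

The normalization condition is ∫|ψ|² 4πr² dr = 1 from 0 to ∞.
Recall ∫₀^∞ r^m e^(−r/β) dr = m!·β^(m+1), with ψ = A·(1 − r/(3a_0))·e^(−r/(2a_0)), the integral evaluates to A²·[8·π·a_0^3/3].
Plugging in a_0 = 1.56 yields A = 0.1773.

A ≈ 0.177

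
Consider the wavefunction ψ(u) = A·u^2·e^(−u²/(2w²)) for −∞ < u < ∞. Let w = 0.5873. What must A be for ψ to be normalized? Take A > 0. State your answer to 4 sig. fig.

A ≈ 3.281

We need A² ∫|f|² du = 1, taking the integral from −∞ to ∞.
Using the Gaussian integral ∫_{−∞}^{∞} e^(−αu²) du = √(π/α), carrying out the integral gives A² · 3·√(π)·w^5/4.
With w = 0.5873: A² = 10.766 and A = 3.2812.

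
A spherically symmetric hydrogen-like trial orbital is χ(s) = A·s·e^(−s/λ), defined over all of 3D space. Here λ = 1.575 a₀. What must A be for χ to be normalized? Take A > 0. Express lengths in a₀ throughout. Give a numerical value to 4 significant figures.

A ≈ 0.1046 a₀^(-5/2)

We need A² ∫|f|² 4πs² ds = 1, taking the integral from 0 to ∞.
(Spherical symmetry: dV = 4πs² ds.)
∫|χ|² 4πs² ds = A²·(3·π·λ^5).
Hence A² = 1/[3·π·λ^5].
Substituting λ = 1.575 gives A² = 0.010948, so A = 0.10463.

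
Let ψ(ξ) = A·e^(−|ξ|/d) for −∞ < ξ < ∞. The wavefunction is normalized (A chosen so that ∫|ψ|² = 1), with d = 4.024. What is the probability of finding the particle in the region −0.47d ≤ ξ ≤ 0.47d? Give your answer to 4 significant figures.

P ≈ 0.6094

|ψ|² is the probability density, so P = ∫_{−0.47d}^{0.47d} |ψ|² dξ.
Since A² = 1/(d), this is the region integral divided by the full normalization integral.
Both integrals are even about ξ = 0, so only the ξ ≥ 0 halves are needed (the factors of 2 cancel). In terms of u = ξ/d (A² and the length scale cancel between numerator and denominator), P = [∫_{0}^{0.47} e^(-2·u) du] / [∫_{0}^{∞} e^(-2·u) du].
An antiderivative of e^(-2·u) is -e^(-2·u)/2; evaluating from 0 to 0.47 gives 1/2 - e^(-47/50)/2, while the full integral is 1/2.
Taking the ratio, P = 0.60937.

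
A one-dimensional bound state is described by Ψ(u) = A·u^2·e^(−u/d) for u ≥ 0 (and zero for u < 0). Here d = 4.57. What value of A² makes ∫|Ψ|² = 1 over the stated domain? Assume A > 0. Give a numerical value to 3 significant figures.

A^2 ≈ 0.000669

We need A² ∫|f|² du = 1, taking the integral from 0 to ∞.
The integral (without the A² prefactor) comes out to 3·d^5/4.
Substituting d = 4.57 gives A² = 0.0006689, so A = 0.02586.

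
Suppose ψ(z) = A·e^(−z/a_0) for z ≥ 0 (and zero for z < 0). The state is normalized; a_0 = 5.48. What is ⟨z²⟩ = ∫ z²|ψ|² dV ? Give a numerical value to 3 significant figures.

By definition ⟨z²⟩ = ∫ z^2 |ψ(z)|² dz.
Using ∫₀^∞ zⁿ e^(−αz) dz = n!/αⁿ⁺¹, evaluating both integrals, ⟨z²⟩ = a_0^2/2.
With a_0 = 5.48, ⟨z^2⟩ = 15.02.

⟨z^2⟩ ≈ 15.0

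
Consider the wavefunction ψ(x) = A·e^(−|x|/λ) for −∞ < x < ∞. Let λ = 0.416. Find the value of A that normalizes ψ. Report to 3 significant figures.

A ≈ 1.55

Require ∫ |ψ|² dx = 1 over the whole domain.
Carrying out the integral gives A² · λ.
Substituting λ = 0.416 gives A² = 2.404, so A = 1.550.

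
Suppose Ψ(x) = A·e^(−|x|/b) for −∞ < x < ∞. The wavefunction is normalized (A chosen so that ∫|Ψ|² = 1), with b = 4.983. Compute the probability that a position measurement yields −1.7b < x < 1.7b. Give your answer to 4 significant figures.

P ≈ 0.9666

P = ∫_{−1.7b}^{1.7b} |Ψ(x)|² dx.
Since A² = 1/(b), this is the region integral divided by the full normalization integral.
By symmetry take twice the x ≥ 0 contribution in numerator and denominator; the 2's cancel. Let u = x/b; then A² and the length scale cancel, so P = ∫_{0}^{1.7} e^(-2·u) du ÷ ∫_{0}^{∞} e^(-2·u) du.
An antiderivative of e^(-2·u) is -e^(-2·u)/2; evaluating from 0 to 1.7 gives 1/2 - e^(-17/5)/2, while the full integral is 1/2.
This works out to P = 0.96663.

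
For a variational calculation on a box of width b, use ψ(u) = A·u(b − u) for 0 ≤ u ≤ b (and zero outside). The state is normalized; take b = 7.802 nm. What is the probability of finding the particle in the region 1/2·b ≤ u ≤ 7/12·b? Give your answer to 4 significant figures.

|ψ|² is the probability density, so P = ∫_{1/2·b}^{7/12·b} |ψ|² du.
The normalization integral ∫|ψ|²du over the whole domain equals b^5/30·A², and A² cancels in the ratio.
Substituting t = u/b, A² and the length scale cancel in the ratio: P = ∫_{1/2}^{7/12} t^2·(1 - t)^2 dt / ∫_{0}^{1} t^2·(1 - t)^2 dt.
An antiderivative of t^2·(1 - t)^2 is t^3·(6·t^2 - 15·t + 10)/30; evaluating from 1/2 to 7/12 gives ≈ 0.00511269, while the full integral is 1/30.
Evaluating gives P = 0.15338.

P ≈ 0.1534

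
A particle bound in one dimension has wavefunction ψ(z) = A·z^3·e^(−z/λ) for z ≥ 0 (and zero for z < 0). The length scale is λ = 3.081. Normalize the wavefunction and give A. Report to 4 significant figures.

A ≈ 0.008213

We need A² ∫|f|² dz = 1, taking the integral from 0 to ∞.
Recall ∫₀^∞ z^m e^(−z/β) dz = m!·β^(m+1), carrying out the integral gives A² · 45·λ^7/8.
Hence A² = 1/[45·λ^7/8].
Substituting λ = 3.081 gives A² = 0.000067458, so A = 0.0082133.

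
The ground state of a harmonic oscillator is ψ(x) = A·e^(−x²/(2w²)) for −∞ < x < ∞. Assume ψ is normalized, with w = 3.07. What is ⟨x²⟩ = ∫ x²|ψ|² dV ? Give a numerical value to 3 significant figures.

The expectation value is the |ψ|²-weighted average of x^2: ∫ x^2|ψ|² dx.
The ratio of the moment integral to the normalization integral gives ⟨x²⟩ = w^2/2.
With w = 3.07, ⟨x^2⟩ = 4.712.

⟨x^2⟩ ≈ 4.71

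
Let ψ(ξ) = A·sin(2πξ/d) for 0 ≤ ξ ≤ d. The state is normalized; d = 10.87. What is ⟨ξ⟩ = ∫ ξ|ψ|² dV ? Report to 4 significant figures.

⟨ξ⟩ = ∫ ξ |ψ|² dξ over the full domain.
With ∫₀^d sin²(nπξ/d) dξ = d/2, since the A² factors cancel between numerator and denominator, ⟨ξ⟩ = d/2.
Putting d = 10.87 gives 5.4350.

⟨ξ⟩ ≈ 5.435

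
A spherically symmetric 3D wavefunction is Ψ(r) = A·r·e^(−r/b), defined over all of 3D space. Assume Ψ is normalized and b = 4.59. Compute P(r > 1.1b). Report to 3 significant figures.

With dV = 4πr²dr, the probability is ∫|Ψ|² dV over r > 1.1b.
Normalization gives A² = 1/(3·π·b^5).
In terms of u = r/b (A², 4π and the length scale all cancel between numerator and denominator), P = [∫_{1.1}^{∞} u^4·e^(-2·u) du] / [∫_{0}^{∞} u^4·e^(-2·u) du].
Using ∫ u^4·e^(-2·u) du = -(u^4/2 + u^3 + 3·u^2/2 + 3·u/2 + 3/4)·e^(-2·u), the numerator is ≈ 0.69563 and the denominator is 3/4.
Taking the ratio yields P = 0.9275.

P ≈ 0.928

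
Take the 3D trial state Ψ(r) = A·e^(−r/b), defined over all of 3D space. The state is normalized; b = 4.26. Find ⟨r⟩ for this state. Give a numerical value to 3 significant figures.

⟨r⟩ ≈ 6.39

By definition ⟨r⟩ = ∫ r |Ψ(r)|² 4πr² dr.
Using ∫₀^∞ rⁿ e^(−αr) dr = n!/αⁿ⁺¹, the ratio of the moment integral to the normalization integral gives ⟨r⟩ = 3·b/2.
Putting b = 4.26 gives 6.390.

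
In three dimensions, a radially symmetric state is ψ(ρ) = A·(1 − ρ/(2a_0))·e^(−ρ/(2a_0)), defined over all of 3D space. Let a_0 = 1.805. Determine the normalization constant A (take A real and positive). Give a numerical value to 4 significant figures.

Normalization requires ∫|ψ|² 4πρ² dρ = 1, integrated from 0 to ∞.
In 3D with spherical symmetry the volume element is 4πρ² dρ.
With ∫₀^∞ ρ^4 e^(−αρ) dρ = 4!/α^5, with ψ = A·(1 − ρ/(2a_0))·e^(−ρ/(2a_0)), the integral evaluates to A²·[8·π·a_0^3].
Hence A² = 1/[8·π·a_0^3].
With a_0 = 1.805: A² = 0.0067659 and A = 0.082255.

A ≈ 0.08226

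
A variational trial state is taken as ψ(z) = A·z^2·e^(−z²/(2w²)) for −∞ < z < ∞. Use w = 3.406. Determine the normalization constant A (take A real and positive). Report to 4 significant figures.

A ≈ 0.04051

The normalization condition is ∫|ψ|² dz = 1 from −∞ to ∞.
∫|ψ|² dz = A²·(3·√(π)·w^5/4).
Setting this equal to 1 gives A² = 1/(3·√(π)·w^5/4).
Plugging in w = 3.406 yields A = 0.040511.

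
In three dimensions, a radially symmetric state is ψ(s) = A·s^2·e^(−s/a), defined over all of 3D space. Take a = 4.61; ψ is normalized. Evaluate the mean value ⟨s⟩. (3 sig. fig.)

⟨s⟩ ≈ 16.1

⟨s⟩ = ∫ s |ψ|² 4πs² ds over the full domain.
Using ∫₀^∞ sⁿ e^(−αs) ds = n!/αⁿ⁺¹, since the A² factors cancel between numerator and denominator, ⟨s⟩ = 7·a/2.
With a = 4.61, ⟨s⟩ = 16.14.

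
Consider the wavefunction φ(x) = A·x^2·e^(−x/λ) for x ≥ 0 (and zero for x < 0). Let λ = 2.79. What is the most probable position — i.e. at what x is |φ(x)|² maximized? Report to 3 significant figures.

x ≈ 5.58

Differentiate |φ(x)|² with respect to x and set to zero.
This gives x = 2·λ.
With λ = 2.79, the most probable position is 5.580.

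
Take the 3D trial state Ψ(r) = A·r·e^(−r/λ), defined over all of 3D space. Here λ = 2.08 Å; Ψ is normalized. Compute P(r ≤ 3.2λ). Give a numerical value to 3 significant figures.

P ≈ 0.765

With dV = 4πr²dr, the probability is ∫|Ψ|² dV over r ≤ 3.2λ.
The full normalization integral is A²·[3·π·λ^5] = 1, fixing A².
Let u = r/λ; then A², 4π and the length scale all cancel, so P = ∫_{0}^{3.2} u^4·e^(-2·u) du ÷ ∫_{0}^{∞} u^4·e^(-2·u) du.
Using ∫ u^4·e^(-2·u) du = -(u^4/2 + u^3 + 3·u^2/2 + 3·u/2 + 3/4)·e^(-2·u), the numerator is ≈ 0.57370 and the denominator is 3/4.
Taking the ratio yields P = 0.7649.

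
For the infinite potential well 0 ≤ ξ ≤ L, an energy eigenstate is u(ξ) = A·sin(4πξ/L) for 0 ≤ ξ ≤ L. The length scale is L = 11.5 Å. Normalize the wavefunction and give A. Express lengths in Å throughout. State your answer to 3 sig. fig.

We need A² ∫|f|² dξ = 1, taking the integral from 0 to L.
With ∫₀^L sin²(nπξ/L) dξ = L/2, carrying out the integral gives A² · L/2.
So A² = (L/2)^(−1).
Substituting L = 11.5 gives A² = 0.1739, so A = 0.4170.

A ≈ 0.417 Å^(-1/2)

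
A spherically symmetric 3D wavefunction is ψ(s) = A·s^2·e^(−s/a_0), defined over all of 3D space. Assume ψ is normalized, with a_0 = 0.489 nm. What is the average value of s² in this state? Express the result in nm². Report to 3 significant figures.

By definition ⟨s²⟩ = ∫ s^2 |ψ(s)|² 4πs² ds.
Recall ∫₀^∞ s^m e^(−s/β) ds = m!·β^(m+1), since the A² factors cancel between numerator and denominator, ⟨s²⟩ = 14·a_0^2.
With a_0 = 0.489, ⟨s^2⟩ = 3.348.

⟨s^2⟩ ≈ 3.35 nm^2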